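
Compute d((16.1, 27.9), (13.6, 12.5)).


dx=-2.5, dy=-15.4
d^2 = (-2.5)^2 + (-15.4)^2 = 243.41
d = sqrt(243.41) = 15.6016

15.6016


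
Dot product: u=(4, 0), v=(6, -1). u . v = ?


u . v = u_x*v_x + u_y*v_y = 4*6 + 0*(-1)
= 24 + 0 = 24

24


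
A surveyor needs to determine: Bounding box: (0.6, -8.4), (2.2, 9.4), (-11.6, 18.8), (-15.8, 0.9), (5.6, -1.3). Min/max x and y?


x range: [-15.8, 5.6]
y range: [-8.4, 18.8]
Bounding box: (-15.8,-8.4) to (5.6,18.8)

(-15.8,-8.4) to (5.6,18.8)


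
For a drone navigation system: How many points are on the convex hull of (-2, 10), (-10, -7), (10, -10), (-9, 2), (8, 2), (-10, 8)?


Convex hull vertices (CCW): (-10, -7), (10, -10), (8, 2), (-2, 10), (-10, 8)
Count = 5

5


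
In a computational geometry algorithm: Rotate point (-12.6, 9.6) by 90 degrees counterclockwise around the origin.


90° CCW: (x,y) -> (-y, x)
(-12.6,9.6) -> (-9.6, -12.6)

(-9.6, -12.6)


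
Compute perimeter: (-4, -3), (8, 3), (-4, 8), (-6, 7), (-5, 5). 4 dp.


Sides: (-4, -3)->(8, 3): sqrt(180) = 13.416408, (8, 3)->(-4, 8): sqrt(169) = 13, (-4, 8)->(-6, 7): sqrt(5) = 2.236068, (-6, 7)->(-5, 5): sqrt(5) = 2.236068, (-5, 5)->(-4, -3): sqrt(65) = 8.062258
Sum = 38.950802
Perimeter = 38.9508

38.9508


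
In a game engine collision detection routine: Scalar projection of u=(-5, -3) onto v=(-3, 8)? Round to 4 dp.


u.v = -9, |v| = sqrt(73) = 8.544
Scalar projection = u.v / |v| = -9 / sqrt(73) = -1.0534

-1.0534


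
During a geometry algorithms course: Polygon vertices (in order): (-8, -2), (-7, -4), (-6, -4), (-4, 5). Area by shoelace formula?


Shoelace sum: ((-8)*(-4) - (-7)*(-2)) + ((-7)*(-4) - (-6)*(-4)) + ((-6)*5 - (-4)*(-4)) + ((-4)*(-2) - (-8)*5)
= 24
Area = |24|/2 = 12

12


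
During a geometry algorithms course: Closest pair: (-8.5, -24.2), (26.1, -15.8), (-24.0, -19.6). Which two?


d(P0,P1) = 35.6051, d(P0,P2) = 16.1682, d(P1,P2) = 50.2439
Closest: P0 and P2

Closest pair: (-8.5, -24.2) and (-24.0, -19.6), distance = 16.1682


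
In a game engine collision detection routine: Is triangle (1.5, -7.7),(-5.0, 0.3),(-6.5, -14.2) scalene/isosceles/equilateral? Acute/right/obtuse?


Side lengths squared: AB^2=106.25, BC^2=212.5, CA^2=106.25
Sorted: [106.25, 106.25, 212.5]
By sides: Isosceles, By angles: Right

Isosceles, Right


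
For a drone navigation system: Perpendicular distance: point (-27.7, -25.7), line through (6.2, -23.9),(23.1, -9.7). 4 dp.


|cross product| = 450.96
|line direction| = sqrt(487.25) = 22.0737
Distance = 450.96/sqrt(487.25) = 20.4297

20.4297


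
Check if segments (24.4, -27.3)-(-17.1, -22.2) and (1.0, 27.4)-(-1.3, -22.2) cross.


Cross products: d1=1286.45, d2=-783.68, d3=-2150.71, d4=-80.58
d1*d2 < 0 and d3*d4 < 0? no

No, they don't intersect


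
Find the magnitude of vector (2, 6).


|u| = sqrt(2^2 + 6^2) = sqrt(40) = 6.3246

6.3246


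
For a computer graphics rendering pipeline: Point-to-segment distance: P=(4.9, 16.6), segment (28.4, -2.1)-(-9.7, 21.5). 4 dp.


Project P onto AB: t = 0.6655 (clamped to [0,1])
Closest point on segment: (3.0451, 13.6054)
Distance: 3.5225

3.5225


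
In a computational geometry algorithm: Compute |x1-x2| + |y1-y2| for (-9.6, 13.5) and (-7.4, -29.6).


|(-9.6)-(-7.4)| + |13.5-(-29.6)| = 2.2 + 43.1 = 45.3

45.3


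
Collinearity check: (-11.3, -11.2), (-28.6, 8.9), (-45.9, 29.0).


Cross product: ((-28.6)-(-11.3))*(29-(-11.2)) - (8.9-(-11.2))*((-45.9)-(-11.3))
= 0

Yes, collinear


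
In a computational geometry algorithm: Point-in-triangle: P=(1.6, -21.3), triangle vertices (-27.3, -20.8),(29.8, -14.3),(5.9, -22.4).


Cross products: AB x AP = -216.4, BC x BP = -61.12, CA x CP = -29.64
All same sign? yes

Yes, inside


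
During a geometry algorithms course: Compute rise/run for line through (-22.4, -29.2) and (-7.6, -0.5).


slope = (y2-y1)/(x2-x1) = ((-0.5)-(-29.2))/((-7.6)-(-22.4)) = 28.7/14.8 = 1.9392

1.9392


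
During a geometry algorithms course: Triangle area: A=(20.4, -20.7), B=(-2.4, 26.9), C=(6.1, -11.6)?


Area = |x_A(y_B-y_C) + x_B(y_C-y_A) + x_C(y_A-y_B)|/2
= |785.4 + (-21.84) + (-290.36)|/2
= 473.2/2 = 236.6

236.6


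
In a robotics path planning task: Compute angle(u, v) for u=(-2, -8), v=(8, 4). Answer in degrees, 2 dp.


u.v = -48, |u| = sqrt(68) = 8.2462, |v| = sqrt(80) = 8.9443
cos(theta) = u.v/(|u||v|) = -48/sqrt(5440) = -0.650791
theta = acos(-0.650791) = 130.6 degrees

130.6 degrees


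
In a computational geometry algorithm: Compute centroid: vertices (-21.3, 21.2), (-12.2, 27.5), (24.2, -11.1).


Centroid = ((x_A+x_B+x_C)/3, (y_A+y_B+y_C)/3)
= (((-21.3)+(-12.2)+24.2)/3, (21.2+27.5+(-11.1))/3)
= (-3.1, 12.5333)

(-3.1, 12.5333)


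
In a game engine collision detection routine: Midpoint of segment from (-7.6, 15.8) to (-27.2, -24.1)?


M = (((-7.6)+(-27.2))/2, (15.8+(-24.1))/2)
= (-17.4, -4.15)

(-17.4, -4.15)


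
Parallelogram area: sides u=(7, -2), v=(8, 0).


|u x v| = |7*0 - (-2)*8|
= |0 - (-16)| = 16

16


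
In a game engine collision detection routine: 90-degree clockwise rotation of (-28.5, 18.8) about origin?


90° CW: (x,y) -> (y, -x)
(-28.5,18.8) -> (18.8, 28.5)

(18.8, 28.5)


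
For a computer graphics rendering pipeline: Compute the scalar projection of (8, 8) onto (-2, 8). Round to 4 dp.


u.v = 48, |v| = sqrt(68) = 8.2462
Scalar projection = u.v / |v| = 48 / sqrt(68) = 5.8209

5.8209


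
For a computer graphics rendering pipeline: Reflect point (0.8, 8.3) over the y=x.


Reflection over y=x: (x,y) -> (y,x)
(0.8, 8.3) -> (8.3, 0.8)

(8.3, 0.8)


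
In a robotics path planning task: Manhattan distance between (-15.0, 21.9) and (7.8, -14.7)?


|(-15)-7.8| + |21.9-(-14.7)| = 22.8 + 36.6 = 59.4

59.4


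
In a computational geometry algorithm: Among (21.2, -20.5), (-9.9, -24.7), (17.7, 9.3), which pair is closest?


d(P0,P1) = 31.3823, d(P0,P2) = 30.0048, d(P1,P2) = 43.7922
Closest: P0 and P2

Closest pair: (21.2, -20.5) and (17.7, 9.3), distance = 30.0048


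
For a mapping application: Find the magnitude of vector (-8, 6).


|u| = sqrt((-8)^2 + 6^2) = sqrt(100) = 10

10


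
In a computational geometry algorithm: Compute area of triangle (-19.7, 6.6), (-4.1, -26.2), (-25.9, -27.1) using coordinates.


Area = |x_A(y_B-y_C) + x_B(y_C-y_A) + x_C(y_A-y_B)|/2
= |(-17.73) + 138.17 + (-849.52)|/2
= 729.08/2 = 364.54

364.54


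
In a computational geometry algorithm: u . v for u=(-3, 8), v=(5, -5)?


u . v = u_x*v_x + u_y*v_y = (-3)*5 + 8*(-5)
= (-15) + (-40) = -55

-55


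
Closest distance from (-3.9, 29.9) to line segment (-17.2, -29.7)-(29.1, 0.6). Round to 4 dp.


Project P onto AB: t = 0.7909 (clamped to [0,1])
Closest point on segment: (19.4203, -5.7347)
Distance: 42.5872

42.5872


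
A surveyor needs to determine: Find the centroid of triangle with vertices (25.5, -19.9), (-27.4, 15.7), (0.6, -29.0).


Centroid = ((x_A+x_B+x_C)/3, (y_A+y_B+y_C)/3)
= ((25.5+(-27.4)+0.6)/3, ((-19.9)+15.7+(-29))/3)
= (-0.4333, -11.0667)

(-0.4333, -11.0667)


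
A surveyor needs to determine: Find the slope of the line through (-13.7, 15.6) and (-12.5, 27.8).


slope = (y2-y1)/(x2-x1) = (27.8-15.6)/((-12.5)-(-13.7)) = 12.2/1.2 = 10.1667

10.1667


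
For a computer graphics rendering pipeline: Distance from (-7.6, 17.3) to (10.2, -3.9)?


dx=17.8, dy=-21.2
d^2 = 17.8^2 + (-21.2)^2 = 766.28
d = sqrt(766.28) = 27.6818

27.6818


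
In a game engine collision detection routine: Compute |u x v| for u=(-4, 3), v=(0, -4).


|u x v| = |(-4)*(-4) - 3*0|
= |16 - 0| = 16

16


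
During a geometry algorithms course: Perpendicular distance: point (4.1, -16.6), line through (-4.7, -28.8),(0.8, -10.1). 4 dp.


|cross product| = 97.46
|line direction| = sqrt(379.94) = 19.492
Distance = 97.46/sqrt(379.94) = 5

5


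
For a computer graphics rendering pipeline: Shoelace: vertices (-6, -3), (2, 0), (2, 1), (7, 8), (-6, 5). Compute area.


Shoelace sum: ((-6)*0 - 2*(-3)) + (2*1 - 2*0) + (2*8 - 7*1) + (7*5 - (-6)*8) + ((-6)*(-3) - (-6)*5)
= 148
Area = |148|/2 = 74

74


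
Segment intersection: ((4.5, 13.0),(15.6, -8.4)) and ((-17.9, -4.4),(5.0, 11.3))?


Cross products: d1=46.78, d2=-617.55, d3=-672.5, d4=-8.17
d1*d2 < 0 and d3*d4 < 0? no

No, they don't intersect


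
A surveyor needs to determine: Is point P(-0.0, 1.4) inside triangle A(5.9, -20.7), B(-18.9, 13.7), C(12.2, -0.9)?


Cross products: AB x AP = -345.12, BC x BP = -106.59, CA x CP = -256.05
All same sign? yes

Yes, inside


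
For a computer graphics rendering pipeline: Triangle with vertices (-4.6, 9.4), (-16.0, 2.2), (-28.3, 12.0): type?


Side lengths squared: AB^2=181.8, BC^2=247.33, CA^2=568.45
Sorted: [181.8, 247.33, 568.45]
By sides: Scalene, By angles: Obtuse

Scalene, Obtuse


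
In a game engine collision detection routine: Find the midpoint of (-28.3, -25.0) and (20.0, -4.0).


M = (((-28.3)+20)/2, ((-25)+(-4))/2)
= (-4.15, -14.5)

(-4.15, -14.5)


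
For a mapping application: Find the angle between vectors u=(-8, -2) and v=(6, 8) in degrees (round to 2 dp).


u.v = -64, |u| = sqrt(68) = 8.2462, |v| = sqrt(100) = 10
cos(theta) = u.v/(|u||v|) = -64/sqrt(6800) = -0.776114
theta = acos(-0.776114) = 140.91 degrees

140.91 degrees


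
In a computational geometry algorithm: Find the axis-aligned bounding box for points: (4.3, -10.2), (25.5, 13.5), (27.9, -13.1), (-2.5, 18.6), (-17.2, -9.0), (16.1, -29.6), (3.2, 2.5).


x range: [-17.2, 27.9]
y range: [-29.6, 18.6]
Bounding box: (-17.2,-29.6) to (27.9,18.6)

(-17.2,-29.6) to (27.9,18.6)


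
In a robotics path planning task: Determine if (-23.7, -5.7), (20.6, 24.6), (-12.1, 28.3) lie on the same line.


Cross product: (20.6-(-23.7))*(28.3-(-5.7)) - (24.6-(-5.7))*((-12.1)-(-23.7))
= 1154.72

No, not collinear


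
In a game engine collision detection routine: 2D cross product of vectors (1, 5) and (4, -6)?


u x v = u_x*v_y - u_y*v_x = 1*(-6) - 5*4
= (-6) - 20 = -26

-26


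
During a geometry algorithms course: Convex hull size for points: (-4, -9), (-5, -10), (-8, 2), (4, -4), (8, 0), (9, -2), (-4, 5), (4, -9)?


Convex hull vertices (CCW): (-8, 2), (-5, -10), (4, -9), (9, -2), (8, 0), (-4, 5)
Count = 6

6


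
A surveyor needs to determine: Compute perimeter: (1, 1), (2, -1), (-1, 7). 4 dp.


Sides: (1, 1)->(2, -1): sqrt(5) = 2.236068, (2, -1)->(-1, 7): sqrt(73) = 8.544004, (-1, 7)->(1, 1): sqrt(40) = 6.324555
Sum = 17.104627
Perimeter = 17.1046

17.1046


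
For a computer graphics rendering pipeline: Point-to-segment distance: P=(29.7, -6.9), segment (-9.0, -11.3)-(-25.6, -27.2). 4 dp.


Project P onto AB: t = 0 (clamped to [0,1])
Closest point on segment: (-9, -11.3)
Distance: 38.9493

38.9493


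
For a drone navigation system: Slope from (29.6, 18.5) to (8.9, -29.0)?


slope = (y2-y1)/(x2-x1) = ((-29)-18.5)/(8.9-29.6) = (-47.5)/(-20.7) = 2.2947

2.2947


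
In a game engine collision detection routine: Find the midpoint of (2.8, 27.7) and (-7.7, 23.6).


M = ((2.8+(-7.7))/2, (27.7+23.6)/2)
= (-2.45, 25.65)

(-2.45, 25.65)


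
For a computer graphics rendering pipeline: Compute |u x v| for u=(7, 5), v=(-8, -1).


|u x v| = |7*(-1) - 5*(-8)|
= |(-7) - (-40)| = 33

33


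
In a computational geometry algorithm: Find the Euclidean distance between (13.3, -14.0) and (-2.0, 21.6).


dx=-15.3, dy=35.6
d^2 = (-15.3)^2 + 35.6^2 = 1501.45
d = sqrt(1501.45) = 38.7485

38.7485


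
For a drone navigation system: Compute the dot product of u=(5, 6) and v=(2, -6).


u . v = u_x*v_x + u_y*v_y = 5*2 + 6*(-6)
= 10 + (-36) = -26

-26


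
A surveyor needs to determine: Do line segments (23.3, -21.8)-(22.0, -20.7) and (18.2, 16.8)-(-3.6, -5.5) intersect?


Cross products: d1=955.21, d2=902.24, d3=-44.57, d4=8.4
d1*d2 < 0 and d3*d4 < 0? no

No, they don't intersect


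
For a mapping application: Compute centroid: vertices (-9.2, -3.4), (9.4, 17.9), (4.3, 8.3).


Centroid = ((x_A+x_B+x_C)/3, (y_A+y_B+y_C)/3)
= (((-9.2)+9.4+4.3)/3, ((-3.4)+17.9+8.3)/3)
= (1.5, 7.6)

(1.5, 7.6)


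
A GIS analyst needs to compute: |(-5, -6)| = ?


|u| = sqrt((-5)^2 + (-6)^2) = sqrt(61) = 7.8102

7.8102


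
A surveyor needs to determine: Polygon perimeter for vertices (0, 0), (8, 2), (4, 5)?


Sides: (0, 0)->(8, 2): sqrt(68) = 8.246211, (8, 2)->(4, 5): sqrt(25) = 5, (4, 5)->(0, 0): sqrt(41) = 6.403124
Sum = 19.649335
Perimeter = 19.6493

19.6493


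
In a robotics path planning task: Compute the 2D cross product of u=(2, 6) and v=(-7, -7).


u x v = u_x*v_y - u_y*v_x = 2*(-7) - 6*(-7)
= (-14) - (-42) = 28

28


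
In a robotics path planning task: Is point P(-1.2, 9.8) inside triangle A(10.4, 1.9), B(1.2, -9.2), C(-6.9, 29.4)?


Cross products: AB x AP = -201.44, BC x BP = -61.26, CA x CP = -182.33
All same sign? yes

Yes, inside


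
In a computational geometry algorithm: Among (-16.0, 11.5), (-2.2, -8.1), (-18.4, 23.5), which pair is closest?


d(P0,P1) = 23.9708, d(P0,P2) = 12.2376, d(P1,P2) = 35.5106
Closest: P0 and P2

Closest pair: (-16.0, 11.5) and (-18.4, 23.5), distance = 12.2376


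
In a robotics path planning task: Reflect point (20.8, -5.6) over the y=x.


Reflection over y=x: (x,y) -> (y,x)
(20.8, -5.6) -> (-5.6, 20.8)

(-5.6, 20.8)


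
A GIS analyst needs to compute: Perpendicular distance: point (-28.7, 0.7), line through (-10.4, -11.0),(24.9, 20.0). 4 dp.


|cross product| = 980.31
|line direction| = sqrt(2207.09) = 46.9797
Distance = 980.31/sqrt(2207.09) = 20.8667

20.8667


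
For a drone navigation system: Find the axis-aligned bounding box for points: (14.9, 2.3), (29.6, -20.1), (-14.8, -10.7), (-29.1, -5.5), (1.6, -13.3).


x range: [-29.1, 29.6]
y range: [-20.1, 2.3]
Bounding box: (-29.1,-20.1) to (29.6,2.3)

(-29.1,-20.1) to (29.6,2.3)


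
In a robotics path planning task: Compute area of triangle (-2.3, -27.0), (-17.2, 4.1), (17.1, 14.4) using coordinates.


Area = |x_A(y_B-y_C) + x_B(y_C-y_A) + x_C(y_A-y_B)|/2
= |23.69 + (-712.08) + (-531.81)|/2
= 1220.2/2 = 610.1

610.1


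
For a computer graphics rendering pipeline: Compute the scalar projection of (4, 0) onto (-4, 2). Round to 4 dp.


u.v = -16, |v| = sqrt(20) = 4.4721
Scalar projection = u.v / |v| = -16 / sqrt(20) = -3.5777

-3.5777


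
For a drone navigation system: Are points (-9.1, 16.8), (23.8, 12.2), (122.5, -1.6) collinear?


Cross product: (23.8-(-9.1))*((-1.6)-16.8) - (12.2-16.8)*(122.5-(-9.1))
= 0

Yes, collinear


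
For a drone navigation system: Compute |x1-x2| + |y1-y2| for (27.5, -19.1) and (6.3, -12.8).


|27.5-6.3| + |(-19.1)-(-12.8)| = 21.2 + 6.3 = 27.5

27.5


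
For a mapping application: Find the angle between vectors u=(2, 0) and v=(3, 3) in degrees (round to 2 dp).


u.v = 6, |u| = sqrt(4) = 2, |v| = sqrt(18) = 4.2426
cos(theta) = u.v/(|u||v|) = 6/sqrt(72) = 0.707107
theta = acos(0.707107) = 45 degrees

45 degrees


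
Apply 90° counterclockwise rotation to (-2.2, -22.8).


90° CCW: (x,y) -> (-y, x)
(-2.2,-22.8) -> (22.8, -2.2)

(22.8, -2.2)


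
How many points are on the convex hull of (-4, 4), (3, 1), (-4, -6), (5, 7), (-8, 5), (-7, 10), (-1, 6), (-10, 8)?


Convex hull vertices (CCW): (-10, 8), (-4, -6), (3, 1), (5, 7), (-7, 10)
Count = 5

5


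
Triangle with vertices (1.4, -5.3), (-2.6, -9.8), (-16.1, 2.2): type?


Side lengths squared: AB^2=36.25, BC^2=326.25, CA^2=362.5
Sorted: [36.25, 326.25, 362.5]
By sides: Scalene, By angles: Right

Scalene, Right


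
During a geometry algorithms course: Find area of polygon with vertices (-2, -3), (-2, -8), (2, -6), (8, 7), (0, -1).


Shoelace sum: ((-2)*(-8) - (-2)*(-3)) + ((-2)*(-6) - 2*(-8)) + (2*7 - 8*(-6)) + (8*(-1) - 0*7) + (0*(-3) - (-2)*(-1))
= 90
Area = |90|/2 = 45

45


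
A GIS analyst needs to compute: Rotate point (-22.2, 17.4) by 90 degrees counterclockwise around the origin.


90° CCW: (x,y) -> (-y, x)
(-22.2,17.4) -> (-17.4, -22.2)

(-17.4, -22.2)


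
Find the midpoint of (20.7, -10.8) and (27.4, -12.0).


M = ((20.7+27.4)/2, ((-10.8)+(-12))/2)
= (24.05, -11.4)

(24.05, -11.4)


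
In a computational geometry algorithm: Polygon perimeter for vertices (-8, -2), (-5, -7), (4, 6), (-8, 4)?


Sides: (-8, -2)->(-5, -7): sqrt(34) = 5.830952, (-5, -7)->(4, 6): sqrt(250) = 15.811388, (4, 6)->(-8, 4): sqrt(148) = 12.165525, (-8, 4)->(-8, -2): sqrt(36) = 6
Sum = 39.807865
Perimeter = 39.8079

39.8079


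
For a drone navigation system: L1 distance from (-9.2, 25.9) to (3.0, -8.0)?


|(-9.2)-3| + |25.9-(-8)| = 12.2 + 33.9 = 46.1

46.1


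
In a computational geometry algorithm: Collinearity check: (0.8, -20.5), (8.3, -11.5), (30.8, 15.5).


Cross product: (8.3-0.8)*(15.5-(-20.5)) - ((-11.5)-(-20.5))*(30.8-0.8)
= 0

Yes, collinear


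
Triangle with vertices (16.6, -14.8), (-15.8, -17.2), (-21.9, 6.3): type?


Side lengths squared: AB^2=1055.52, BC^2=589.46, CA^2=1927.46
Sorted: [589.46, 1055.52, 1927.46]
By sides: Scalene, By angles: Obtuse

Scalene, Obtuse


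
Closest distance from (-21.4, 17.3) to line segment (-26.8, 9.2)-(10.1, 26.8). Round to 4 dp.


Project P onto AB: t = 0.2045 (clamped to [0,1])
Closest point on segment: (-19.2534, 12.7995)
Distance: 4.9863

4.9863


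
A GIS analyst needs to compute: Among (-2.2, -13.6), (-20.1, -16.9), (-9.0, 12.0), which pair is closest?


d(P0,P1) = 18.2016, d(P0,P2) = 26.4877, d(P1,P2) = 30.9584
Closest: P0 and P1

Closest pair: (-2.2, -13.6) and (-20.1, -16.9), distance = 18.2016


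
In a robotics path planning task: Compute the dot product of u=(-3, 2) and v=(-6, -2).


u . v = u_x*v_x + u_y*v_y = (-3)*(-6) + 2*(-2)
= 18 + (-4) = 14

14


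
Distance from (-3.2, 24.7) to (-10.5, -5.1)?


dx=-7.3, dy=-29.8
d^2 = (-7.3)^2 + (-29.8)^2 = 941.33
d = sqrt(941.33) = 30.6811

30.6811


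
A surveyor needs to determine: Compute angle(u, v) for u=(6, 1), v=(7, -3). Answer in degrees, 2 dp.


u.v = 39, |u| = sqrt(37) = 6.0828, |v| = sqrt(58) = 7.6158
cos(theta) = u.v/(|u||v|) = 39/sqrt(2146) = 0.841879
theta = acos(0.841879) = 32.66 degrees

32.66 degrees


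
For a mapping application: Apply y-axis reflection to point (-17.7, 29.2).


Reflection over y-axis: (x,y) -> (-x,y)
(-17.7, 29.2) -> (17.7, 29.2)

(17.7, 29.2)


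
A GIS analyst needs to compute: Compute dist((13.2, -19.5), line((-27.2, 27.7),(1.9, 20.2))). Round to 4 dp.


|cross product| = 1070.52
|line direction| = sqrt(903.06) = 30.051
Distance = 1070.52/sqrt(903.06) = 35.6235

35.6235


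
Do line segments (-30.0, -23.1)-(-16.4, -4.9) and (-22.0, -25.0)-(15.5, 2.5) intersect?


Cross products: d1=291.25, d2=599.75, d3=-171.44, d4=-479.94
d1*d2 < 0 and d3*d4 < 0? no

No, they don't intersect


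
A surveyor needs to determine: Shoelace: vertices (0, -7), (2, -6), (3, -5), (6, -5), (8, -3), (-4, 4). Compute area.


Shoelace sum: (0*(-6) - 2*(-7)) + (2*(-5) - 3*(-6)) + (3*(-5) - 6*(-5)) + (6*(-3) - 8*(-5)) + (8*4 - (-4)*(-3)) + ((-4)*(-7) - 0*4)
= 107
Area = |107|/2 = 53.5

53.5


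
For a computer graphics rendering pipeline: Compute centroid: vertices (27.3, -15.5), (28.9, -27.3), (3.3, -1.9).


Centroid = ((x_A+x_B+x_C)/3, (y_A+y_B+y_C)/3)
= ((27.3+28.9+3.3)/3, ((-15.5)+(-27.3)+(-1.9))/3)
= (19.8333, -14.9)

(19.8333, -14.9)


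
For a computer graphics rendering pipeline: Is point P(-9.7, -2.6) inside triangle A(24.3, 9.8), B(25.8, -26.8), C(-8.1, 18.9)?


Cross products: AB x AP = -1263, BC x BP = 801.97, CA x CP = -711.16
All same sign? no

No, outside


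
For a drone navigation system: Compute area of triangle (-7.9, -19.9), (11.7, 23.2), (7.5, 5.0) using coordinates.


Area = |x_A(y_B-y_C) + x_B(y_C-y_A) + x_C(y_A-y_B)|/2
= |(-143.78) + 291.33 + (-323.25)|/2
= 175.7/2 = 87.85

87.85


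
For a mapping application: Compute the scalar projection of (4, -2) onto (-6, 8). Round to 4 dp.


u.v = -40, |v| = sqrt(100) = 10
Scalar projection = u.v / |v| = -40 / sqrt(100) = -4

-4


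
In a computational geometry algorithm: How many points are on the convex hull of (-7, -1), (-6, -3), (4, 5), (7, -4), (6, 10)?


Convex hull vertices (CCW): (-7, -1), (-6, -3), (7, -4), (6, 10)
Count = 4

4


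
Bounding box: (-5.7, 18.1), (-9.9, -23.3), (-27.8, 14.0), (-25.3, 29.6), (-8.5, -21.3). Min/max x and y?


x range: [-27.8, -5.7]
y range: [-23.3, 29.6]
Bounding box: (-27.8,-23.3) to (-5.7,29.6)

(-27.8,-23.3) to (-5.7,29.6)


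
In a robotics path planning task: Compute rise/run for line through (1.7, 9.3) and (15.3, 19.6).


slope = (y2-y1)/(x2-x1) = (19.6-9.3)/(15.3-1.7) = 10.3/13.6 = 0.7574

0.7574


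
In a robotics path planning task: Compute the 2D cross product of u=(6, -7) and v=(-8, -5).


u x v = u_x*v_y - u_y*v_x = 6*(-5) - (-7)*(-8)
= (-30) - 56 = -86

-86


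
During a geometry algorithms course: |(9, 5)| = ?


|u| = sqrt(9^2 + 5^2) = sqrt(106) = 10.2956

10.2956


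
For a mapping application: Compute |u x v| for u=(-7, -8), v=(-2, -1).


|u x v| = |(-7)*(-1) - (-8)*(-2)|
= |7 - 16| = 9

9


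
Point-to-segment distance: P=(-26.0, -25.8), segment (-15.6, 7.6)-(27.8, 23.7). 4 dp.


Project P onto AB: t = 0 (clamped to [0,1])
Closest point on segment: (-15.6, 7.6)
Distance: 34.9817

34.9817


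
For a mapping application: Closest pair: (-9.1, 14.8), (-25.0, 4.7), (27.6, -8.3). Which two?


d(P0,P1) = 18.8367, d(P0,P2) = 43.3647, d(P1,P2) = 54.1827
Closest: P0 and P1

Closest pair: (-9.1, 14.8) and (-25.0, 4.7), distance = 18.8367


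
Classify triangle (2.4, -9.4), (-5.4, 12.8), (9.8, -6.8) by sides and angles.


Side lengths squared: AB^2=553.68, BC^2=615.2, CA^2=61.52
Sorted: [61.52, 553.68, 615.2]
By sides: Scalene, By angles: Right

Scalene, Right


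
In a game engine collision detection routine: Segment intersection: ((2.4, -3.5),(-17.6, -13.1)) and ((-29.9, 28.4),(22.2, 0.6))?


Cross products: d1=-764.05, d2=-1820.21, d3=-948.08, d4=108.08
d1*d2 < 0 and d3*d4 < 0? no

No, they don't intersect


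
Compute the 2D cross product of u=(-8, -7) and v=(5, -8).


u x v = u_x*v_y - u_y*v_x = (-8)*(-8) - (-7)*5
= 64 - (-35) = 99

99


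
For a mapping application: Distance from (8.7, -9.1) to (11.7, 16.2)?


dx=3, dy=25.3
d^2 = 3^2 + 25.3^2 = 649.09
d = sqrt(649.09) = 25.4772

25.4772


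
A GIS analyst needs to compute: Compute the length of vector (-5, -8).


|u| = sqrt((-5)^2 + (-8)^2) = sqrt(89) = 9.434

9.434


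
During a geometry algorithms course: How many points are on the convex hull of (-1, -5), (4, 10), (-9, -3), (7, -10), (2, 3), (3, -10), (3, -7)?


Convex hull vertices (CCW): (-9, -3), (3, -10), (7, -10), (4, 10)
Count = 4

4


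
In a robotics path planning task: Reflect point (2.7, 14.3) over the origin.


Reflection over origin: (x,y) -> (-x,-y)
(2.7, 14.3) -> (-2.7, -14.3)

(-2.7, -14.3)


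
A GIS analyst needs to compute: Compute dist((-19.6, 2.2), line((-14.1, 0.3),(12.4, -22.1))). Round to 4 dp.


|cross product| = 72.85
|line direction| = sqrt(1204.01) = 34.6988
Distance = 72.85/sqrt(1204.01) = 2.0995

2.0995


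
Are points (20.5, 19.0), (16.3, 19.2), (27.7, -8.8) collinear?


Cross product: (16.3-20.5)*((-8.8)-19) - (19.2-19)*(27.7-20.5)
= 115.32

No, not collinear


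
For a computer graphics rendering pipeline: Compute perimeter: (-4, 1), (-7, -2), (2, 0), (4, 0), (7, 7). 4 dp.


Sides: (-4, 1)->(-7, -2): sqrt(18) = 4.242641, (-7, -2)->(2, 0): sqrt(85) = 9.219544, (2, 0)->(4, 0): sqrt(4) = 2, (4, 0)->(7, 7): sqrt(58) = 7.615773, (7, 7)->(-4, 1): sqrt(157) = 12.529964
Sum = 35.607922
Perimeter = 35.6079

35.6079


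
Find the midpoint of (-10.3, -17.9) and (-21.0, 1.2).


M = (((-10.3)+(-21))/2, ((-17.9)+1.2)/2)
= (-15.65, -8.35)

(-15.65, -8.35)


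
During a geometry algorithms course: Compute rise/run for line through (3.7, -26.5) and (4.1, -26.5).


slope = (y2-y1)/(x2-x1) = ((-26.5)-(-26.5))/(4.1-3.7) = 0/0.4 = 0

0


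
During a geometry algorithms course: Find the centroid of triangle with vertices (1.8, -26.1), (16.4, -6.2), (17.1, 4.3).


Centroid = ((x_A+x_B+x_C)/3, (y_A+y_B+y_C)/3)
= ((1.8+16.4+17.1)/3, ((-26.1)+(-6.2)+4.3)/3)
= (11.7667, -9.3333)

(11.7667, -9.3333)


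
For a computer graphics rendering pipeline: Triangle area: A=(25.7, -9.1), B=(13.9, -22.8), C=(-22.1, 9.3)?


Area = |x_A(y_B-y_C) + x_B(y_C-y_A) + x_C(y_A-y_B)|/2
= |(-824.97) + 255.76 + (-302.77)|/2
= 871.98/2 = 435.99

435.99


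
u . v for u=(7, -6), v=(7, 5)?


u . v = u_x*v_x + u_y*v_y = 7*7 + (-6)*5
= 49 + (-30) = 19

19


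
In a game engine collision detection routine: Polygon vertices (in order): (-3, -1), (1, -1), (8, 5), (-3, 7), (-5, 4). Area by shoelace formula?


Shoelace sum: ((-3)*(-1) - 1*(-1)) + (1*5 - 8*(-1)) + (8*7 - (-3)*5) + ((-3)*4 - (-5)*7) + ((-5)*(-1) - (-3)*4)
= 128
Area = |128|/2 = 64

64


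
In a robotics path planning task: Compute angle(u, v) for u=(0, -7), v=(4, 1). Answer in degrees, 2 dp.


u.v = -7, |u| = sqrt(49) = 7, |v| = sqrt(17) = 4.1231
cos(theta) = u.v/(|u||v|) = -7/sqrt(833) = -0.242536
theta = acos(-0.242536) = 104.04 degrees

104.04 degrees


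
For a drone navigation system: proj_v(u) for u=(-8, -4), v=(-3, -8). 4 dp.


u.v = 56, |v| = sqrt(73) = 8.544
Scalar projection = u.v / |v| = 56 / sqrt(73) = 6.5543

6.5543


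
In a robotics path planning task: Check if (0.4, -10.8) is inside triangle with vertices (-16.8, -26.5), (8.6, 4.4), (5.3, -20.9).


Cross products: AB x AP = -132.7, BC x BP = -157.3, CA x CP = -250.65
All same sign? yes

Yes, inside


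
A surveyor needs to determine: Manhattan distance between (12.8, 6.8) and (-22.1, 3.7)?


|12.8-(-22.1)| + |6.8-3.7| = 34.9 + 3.1 = 38

38


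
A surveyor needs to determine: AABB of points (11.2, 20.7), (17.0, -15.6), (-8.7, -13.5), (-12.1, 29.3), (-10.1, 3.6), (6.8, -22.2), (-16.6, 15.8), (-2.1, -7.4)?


x range: [-16.6, 17]
y range: [-22.2, 29.3]
Bounding box: (-16.6,-22.2) to (17,29.3)

(-16.6,-22.2) to (17,29.3)


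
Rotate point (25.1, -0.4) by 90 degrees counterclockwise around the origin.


90° CCW: (x,y) -> (-y, x)
(25.1,-0.4) -> (0.4, 25.1)

(0.4, 25.1)


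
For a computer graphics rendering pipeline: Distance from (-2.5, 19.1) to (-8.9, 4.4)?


dx=-6.4, dy=-14.7
d^2 = (-6.4)^2 + (-14.7)^2 = 257.05
d = sqrt(257.05) = 16.0328

16.0328


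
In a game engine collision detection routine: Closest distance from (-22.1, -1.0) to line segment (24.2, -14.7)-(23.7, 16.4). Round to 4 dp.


Project P onto AB: t = 0.4643 (clamped to [0,1])
Closest point on segment: (23.9678, -0.2594)
Distance: 46.0738

46.0738


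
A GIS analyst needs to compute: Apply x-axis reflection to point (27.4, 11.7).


Reflection over x-axis: (x,y) -> (x,-y)
(27.4, 11.7) -> (27.4, -11.7)

(27.4, -11.7)


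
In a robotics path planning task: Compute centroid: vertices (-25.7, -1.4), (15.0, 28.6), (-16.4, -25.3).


Centroid = ((x_A+x_B+x_C)/3, (y_A+y_B+y_C)/3)
= (((-25.7)+15+(-16.4))/3, ((-1.4)+28.6+(-25.3))/3)
= (-9.0333, 0.6333)

(-9.0333, 0.6333)


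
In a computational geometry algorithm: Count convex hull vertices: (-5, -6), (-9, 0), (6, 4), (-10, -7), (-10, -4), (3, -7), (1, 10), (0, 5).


Convex hull vertices (CCW): (-10, -7), (3, -7), (6, 4), (1, 10), (-9, 0), (-10, -4)
Count = 6

6


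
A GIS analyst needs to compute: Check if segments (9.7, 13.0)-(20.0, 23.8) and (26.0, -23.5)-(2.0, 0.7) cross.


Cross products: d1=-481.54, d2=-990, d3=-551.99, d4=-43.53
d1*d2 < 0 and d3*d4 < 0? no

No, they don't intersect


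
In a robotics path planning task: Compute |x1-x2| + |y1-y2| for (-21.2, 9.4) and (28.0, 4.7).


|(-21.2)-28| + |9.4-4.7| = 49.2 + 4.7 = 53.9

53.9


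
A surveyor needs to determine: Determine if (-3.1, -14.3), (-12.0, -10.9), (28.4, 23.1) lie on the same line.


Cross product: ((-12)-(-3.1))*(23.1-(-14.3)) - ((-10.9)-(-14.3))*(28.4-(-3.1))
= -439.96

No, not collinear


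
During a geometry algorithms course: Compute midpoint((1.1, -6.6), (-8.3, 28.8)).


M = ((1.1+(-8.3))/2, ((-6.6)+28.8)/2)
= (-3.6, 11.1)

(-3.6, 11.1)


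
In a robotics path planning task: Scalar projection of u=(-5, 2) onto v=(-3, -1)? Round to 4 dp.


u.v = 13, |v| = sqrt(10) = 3.1623
Scalar projection = u.v / |v| = 13 / sqrt(10) = 4.111

4.111


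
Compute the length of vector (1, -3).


|u| = sqrt(1^2 + (-3)^2) = sqrt(10) = 3.1623

3.1623


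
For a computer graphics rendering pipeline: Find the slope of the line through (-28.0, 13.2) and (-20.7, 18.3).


slope = (y2-y1)/(x2-x1) = (18.3-13.2)/((-20.7)-(-28)) = 5.1/7.3 = 0.6986

0.6986


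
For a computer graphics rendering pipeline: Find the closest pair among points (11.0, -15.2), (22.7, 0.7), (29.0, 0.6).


d(P0,P1) = 19.7408, d(P0,P2) = 23.9508, d(P1,P2) = 6.3008
Closest: P1 and P2

Closest pair: (22.7, 0.7) and (29.0, 0.6), distance = 6.3008


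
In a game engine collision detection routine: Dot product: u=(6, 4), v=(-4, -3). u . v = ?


u . v = u_x*v_x + u_y*v_y = 6*(-4) + 4*(-3)
= (-24) + (-12) = -36

-36


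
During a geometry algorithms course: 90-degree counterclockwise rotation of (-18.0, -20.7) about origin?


90° CCW: (x,y) -> (-y, x)
(-18,-20.7) -> (20.7, -18)

(20.7, -18)


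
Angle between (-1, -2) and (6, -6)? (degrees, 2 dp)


u.v = 6, |u| = sqrt(5) = 2.2361, |v| = sqrt(72) = 8.4853
cos(theta) = u.v/(|u||v|) = 6/sqrt(360) = 0.316228
theta = acos(0.316228) = 71.57 degrees

71.57 degrees


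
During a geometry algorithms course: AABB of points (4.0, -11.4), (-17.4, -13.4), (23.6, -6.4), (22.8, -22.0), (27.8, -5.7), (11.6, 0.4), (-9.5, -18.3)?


x range: [-17.4, 27.8]
y range: [-22, 0.4]
Bounding box: (-17.4,-22) to (27.8,0.4)

(-17.4,-22) to (27.8,0.4)


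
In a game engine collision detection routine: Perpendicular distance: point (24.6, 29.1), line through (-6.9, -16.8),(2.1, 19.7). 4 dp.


|cross product| = 736.65
|line direction| = sqrt(1413.25) = 37.5932
Distance = 736.65/sqrt(1413.25) = 19.5953

19.5953


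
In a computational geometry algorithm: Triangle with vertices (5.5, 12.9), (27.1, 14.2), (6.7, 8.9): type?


Side lengths squared: AB^2=468.25, BC^2=444.25, CA^2=17.44
Sorted: [17.44, 444.25, 468.25]
By sides: Scalene, By angles: Obtuse

Scalene, Obtuse


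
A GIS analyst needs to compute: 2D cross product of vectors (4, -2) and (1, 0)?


u x v = u_x*v_y - u_y*v_x = 4*0 - (-2)*1
= 0 - (-2) = 2

2


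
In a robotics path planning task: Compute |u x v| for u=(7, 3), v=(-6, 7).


|u x v| = |7*7 - 3*(-6)|
= |49 - (-18)| = 67

67


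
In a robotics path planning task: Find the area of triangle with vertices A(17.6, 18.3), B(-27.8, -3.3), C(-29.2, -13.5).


Area = |x_A(y_B-y_C) + x_B(y_C-y_A) + x_C(y_A-y_B)|/2
= |179.52 + 884.04 + (-630.72)|/2
= 432.84/2 = 216.42

216.42


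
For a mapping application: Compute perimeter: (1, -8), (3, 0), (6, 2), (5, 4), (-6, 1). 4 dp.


Sides: (1, -8)->(3, 0): sqrt(68) = 8.246211, (3, 0)->(6, 2): sqrt(13) = 3.605551, (6, 2)->(5, 4): sqrt(5) = 2.236068, (5, 4)->(-6, 1): sqrt(130) = 11.401754, (-6, 1)->(1, -8): sqrt(130) = 11.401754
Sum = 36.891338
Perimeter = 36.8913

36.8913


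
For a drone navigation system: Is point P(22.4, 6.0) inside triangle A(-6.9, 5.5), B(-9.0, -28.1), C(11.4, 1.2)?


Cross products: AB x AP = 983.43, BC x BP = -224.38, CA x CP = -135.14
All same sign? no

No, outside


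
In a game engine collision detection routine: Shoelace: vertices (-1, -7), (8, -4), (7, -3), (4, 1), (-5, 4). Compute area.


Shoelace sum: ((-1)*(-4) - 8*(-7)) + (8*(-3) - 7*(-4)) + (7*1 - 4*(-3)) + (4*4 - (-5)*1) + ((-5)*(-7) - (-1)*4)
= 143
Area = |143|/2 = 71.5

71.5


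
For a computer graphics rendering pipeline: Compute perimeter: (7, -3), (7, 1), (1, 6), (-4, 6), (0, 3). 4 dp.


Sides: (7, -3)->(7, 1): sqrt(16) = 4, (7, 1)->(1, 6): sqrt(61) = 7.81025, (1, 6)->(-4, 6): sqrt(25) = 5, (-4, 6)->(0, 3): sqrt(25) = 5, (0, 3)->(7, -3): sqrt(85) = 9.219544
Sum = 31.029794
Perimeter = 31.0298

31.0298


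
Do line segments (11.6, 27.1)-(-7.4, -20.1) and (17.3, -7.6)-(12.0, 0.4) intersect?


Cross products: d1=-138.31, d2=263.85, d3=928.34, d4=526.18
d1*d2 < 0 and d3*d4 < 0? no

No, they don't intersect


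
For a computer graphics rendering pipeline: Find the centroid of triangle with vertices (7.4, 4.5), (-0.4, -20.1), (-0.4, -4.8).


Centroid = ((x_A+x_B+x_C)/3, (y_A+y_B+y_C)/3)
= ((7.4+(-0.4)+(-0.4))/3, (4.5+(-20.1)+(-4.8))/3)
= (2.2, -6.8)

(2.2, -6.8)


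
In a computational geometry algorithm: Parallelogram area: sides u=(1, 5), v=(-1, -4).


|u x v| = |1*(-4) - 5*(-1)|
= |(-4) - (-5)| = 1

1


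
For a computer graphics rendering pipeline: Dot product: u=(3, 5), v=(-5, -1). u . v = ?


u . v = u_x*v_x + u_y*v_y = 3*(-5) + 5*(-1)
= (-15) + (-5) = -20

-20


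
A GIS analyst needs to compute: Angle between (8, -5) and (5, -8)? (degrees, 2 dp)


u.v = 80, |u| = sqrt(89) = 9.434, |v| = sqrt(89) = 9.434
cos(theta) = u.v/(|u||v|) = 80/sqrt(7921) = 0.898876
theta = acos(0.898876) = 25.99 degrees

25.99 degrees


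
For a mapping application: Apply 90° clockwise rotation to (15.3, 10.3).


90° CW: (x,y) -> (y, -x)
(15.3,10.3) -> (10.3, -15.3)

(10.3, -15.3)


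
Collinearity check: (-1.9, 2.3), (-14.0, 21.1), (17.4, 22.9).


Cross product: ((-14)-(-1.9))*(22.9-2.3) - (21.1-2.3)*(17.4-(-1.9))
= -612.1

No, not collinear


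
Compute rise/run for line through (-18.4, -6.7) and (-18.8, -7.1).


slope = (y2-y1)/(x2-x1) = ((-7.1)-(-6.7))/((-18.8)-(-18.4)) = (-0.4)/(-0.4) = 1

1


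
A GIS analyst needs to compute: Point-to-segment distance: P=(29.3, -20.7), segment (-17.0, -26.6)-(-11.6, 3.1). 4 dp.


Project P onto AB: t = 0.4667 (clamped to [0,1])
Closest point on segment: (-14.48, -12.74)
Distance: 44.4978

44.4978


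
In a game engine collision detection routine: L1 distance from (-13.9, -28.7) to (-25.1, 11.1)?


|(-13.9)-(-25.1)| + |(-28.7)-11.1| = 11.2 + 39.8 = 51

51


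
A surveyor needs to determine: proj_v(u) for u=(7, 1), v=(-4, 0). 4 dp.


u.v = -28, |v| = sqrt(16) = 4
Scalar projection = u.v / |v| = -28 / sqrt(16) = -7

-7


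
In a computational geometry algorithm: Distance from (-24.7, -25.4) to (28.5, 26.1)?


dx=53.2, dy=51.5
d^2 = 53.2^2 + 51.5^2 = 5482.49
d = sqrt(5482.49) = 74.0438

74.0438


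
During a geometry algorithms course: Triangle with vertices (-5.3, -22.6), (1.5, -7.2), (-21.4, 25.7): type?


Side lengths squared: AB^2=283.4, BC^2=1606.82, CA^2=2592.1
Sorted: [283.4, 1606.82, 2592.1]
By sides: Scalene, By angles: Obtuse

Scalene, Obtuse


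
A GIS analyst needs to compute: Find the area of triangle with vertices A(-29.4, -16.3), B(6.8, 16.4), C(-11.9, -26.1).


Area = |x_A(y_B-y_C) + x_B(y_C-y_A) + x_C(y_A-y_B)|/2
= |(-1249.5) + (-66.64) + 389.13|/2
= 927.01/2 = 463.505

463.505


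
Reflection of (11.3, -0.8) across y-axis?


Reflection over y-axis: (x,y) -> (-x,y)
(11.3, -0.8) -> (-11.3, -0.8)

(-11.3, -0.8)


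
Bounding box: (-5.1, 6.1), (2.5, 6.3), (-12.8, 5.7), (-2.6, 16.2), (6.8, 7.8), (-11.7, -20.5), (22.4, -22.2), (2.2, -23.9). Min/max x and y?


x range: [-12.8, 22.4]
y range: [-23.9, 16.2]
Bounding box: (-12.8,-23.9) to (22.4,16.2)

(-12.8,-23.9) to (22.4,16.2)


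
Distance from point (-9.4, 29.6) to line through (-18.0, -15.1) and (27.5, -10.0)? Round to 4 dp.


|cross product| = 1989.99
|line direction| = sqrt(2096.26) = 45.7849
Distance = 1989.99/sqrt(2096.26) = 43.4639

43.4639


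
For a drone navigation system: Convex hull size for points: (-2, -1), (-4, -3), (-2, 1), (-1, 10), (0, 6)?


Convex hull vertices (CCW): (-4, -3), (-2, -1), (0, 6), (-1, 10)
Count = 4

4


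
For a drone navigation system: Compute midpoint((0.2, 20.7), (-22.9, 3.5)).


M = ((0.2+(-22.9))/2, (20.7+3.5)/2)
= (-11.35, 12.1)

(-11.35, 12.1)


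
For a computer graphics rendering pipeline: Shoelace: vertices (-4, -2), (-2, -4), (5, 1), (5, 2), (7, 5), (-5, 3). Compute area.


Shoelace sum: ((-4)*(-4) - (-2)*(-2)) + ((-2)*1 - 5*(-4)) + (5*2 - 5*1) + (5*5 - 7*2) + (7*3 - (-5)*5) + ((-5)*(-2) - (-4)*3)
= 114
Area = |114|/2 = 57

57


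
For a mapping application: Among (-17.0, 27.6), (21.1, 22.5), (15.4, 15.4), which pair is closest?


d(P0,P1) = 38.4398, d(P0,P2) = 34.6208, d(P1,P2) = 9.1049
Closest: P1 and P2

Closest pair: (21.1, 22.5) and (15.4, 15.4), distance = 9.1049


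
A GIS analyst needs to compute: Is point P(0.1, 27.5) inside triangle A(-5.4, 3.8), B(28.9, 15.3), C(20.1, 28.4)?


Cross products: AB x AP = 749.66, BC x BP = 269.92, CA x CP = -469.05
All same sign? no

No, outside


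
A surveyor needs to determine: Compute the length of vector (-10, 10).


|u| = sqrt((-10)^2 + 10^2) = sqrt(200) = 14.1421

14.1421


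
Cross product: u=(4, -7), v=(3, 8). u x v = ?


u x v = u_x*v_y - u_y*v_x = 4*8 - (-7)*3
= 32 - (-21) = 53

53


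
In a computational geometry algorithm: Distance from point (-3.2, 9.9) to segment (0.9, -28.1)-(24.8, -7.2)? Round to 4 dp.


Project P onto AB: t = 0.6907 (clamped to [0,1])
Closest point on segment: (17.407, -13.665)
Distance: 31.3043

31.3043


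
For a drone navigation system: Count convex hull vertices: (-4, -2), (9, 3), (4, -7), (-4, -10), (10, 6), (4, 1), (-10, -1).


Convex hull vertices (CCW): (-10, -1), (-4, -10), (4, -7), (9, 3), (10, 6)
Count = 5

5


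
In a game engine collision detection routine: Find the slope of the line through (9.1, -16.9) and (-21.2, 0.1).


slope = (y2-y1)/(x2-x1) = (0.1-(-16.9))/((-21.2)-9.1) = 17/(-30.3) = -0.5611

-0.5611


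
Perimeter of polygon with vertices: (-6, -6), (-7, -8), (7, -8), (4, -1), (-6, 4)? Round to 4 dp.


Sides: (-6, -6)->(-7, -8): sqrt(5) = 2.236068, (-7, -8)->(7, -8): sqrt(196) = 14, (7, -8)->(4, -1): sqrt(58) = 7.615773, (4, -1)->(-6, 4): sqrt(125) = 11.18034, (-6, 4)->(-6, -6): sqrt(100) = 10
Sum = 45.032181
Perimeter = 45.0322

45.0322


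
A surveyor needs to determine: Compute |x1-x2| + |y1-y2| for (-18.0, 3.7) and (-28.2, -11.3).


|(-18)-(-28.2)| + |3.7-(-11.3)| = 10.2 + 15 = 25.2

25.2


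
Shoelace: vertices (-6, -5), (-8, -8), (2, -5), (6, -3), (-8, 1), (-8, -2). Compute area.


Shoelace sum: ((-6)*(-8) - (-8)*(-5)) + ((-8)*(-5) - 2*(-8)) + (2*(-3) - 6*(-5)) + (6*1 - (-8)*(-3)) + ((-8)*(-2) - (-8)*1) + ((-8)*(-5) - (-6)*(-2))
= 122
Area = |122|/2 = 61

61


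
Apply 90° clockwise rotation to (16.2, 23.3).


90° CW: (x,y) -> (y, -x)
(16.2,23.3) -> (23.3, -16.2)

(23.3, -16.2)


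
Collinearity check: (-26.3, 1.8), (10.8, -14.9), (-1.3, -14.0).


Cross product: (10.8-(-26.3))*((-14)-1.8) - ((-14.9)-1.8)*((-1.3)-(-26.3))
= -168.68

No, not collinear


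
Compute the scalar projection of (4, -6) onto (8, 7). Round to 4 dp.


u.v = -10, |v| = sqrt(113) = 10.6301
Scalar projection = u.v / |v| = -10 / sqrt(113) = -0.9407

-0.9407


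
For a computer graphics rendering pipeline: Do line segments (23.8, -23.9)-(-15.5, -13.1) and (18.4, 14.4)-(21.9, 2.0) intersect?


Cross products: d1=-67.09, d2=-516.61, d3=-1446.87, d4=-997.35
d1*d2 < 0 and d3*d4 < 0? no

No, they don't intersect


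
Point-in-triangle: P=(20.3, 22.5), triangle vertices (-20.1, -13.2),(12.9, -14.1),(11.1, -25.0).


Cross products: AB x AP = 1214.46, BC x BP = 14.78, CA x CP = -1590.56
All same sign? no

No, outside


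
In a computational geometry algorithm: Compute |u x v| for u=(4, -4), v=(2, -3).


|u x v| = |4*(-3) - (-4)*2|
= |(-12) - (-8)| = 4

4


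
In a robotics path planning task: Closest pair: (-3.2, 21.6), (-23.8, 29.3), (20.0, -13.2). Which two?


d(P0,P1) = 21.992, d(P0,P2) = 41.8244, d(P1,P2) = 61.0302
Closest: P0 and P1

Closest pair: (-3.2, 21.6) and (-23.8, 29.3), distance = 21.992
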